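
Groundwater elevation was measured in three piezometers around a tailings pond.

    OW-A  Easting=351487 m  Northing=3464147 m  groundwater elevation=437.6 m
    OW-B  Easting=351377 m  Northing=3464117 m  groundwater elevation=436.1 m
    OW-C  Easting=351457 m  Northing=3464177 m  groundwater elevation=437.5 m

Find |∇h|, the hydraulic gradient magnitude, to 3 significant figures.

0.0140

Taking OW-A as reference: OW-B−OW-A = (-110, -30, -1.5); OW-C−OW-A = (-30, 30, -0.1).
Solve a·Δx + b·Δy = Δh: det = (-110)·30 − (-30)·(-30) = -4200.
∂h/∂x = [(-1.5)·30 − (-0.1)·(-30)] / -4200 = +0.01143
∂h/∂y = [(-110)·(-0.1) − (-30)·(-1.5)] / -4200 = +0.008095
|∇h| = √(0.01143² + 0.008095²) = 0.01401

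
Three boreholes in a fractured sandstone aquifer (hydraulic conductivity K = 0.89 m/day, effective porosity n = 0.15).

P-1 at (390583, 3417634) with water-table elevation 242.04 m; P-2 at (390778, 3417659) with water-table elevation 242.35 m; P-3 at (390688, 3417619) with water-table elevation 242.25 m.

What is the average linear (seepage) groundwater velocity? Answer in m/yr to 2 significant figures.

5.1 m/yr

With h = a·x + b·y + c and P-1 as origin, the differences give:
  195·a + 25·b = +0.31
  105·a + (-15)·b = +0.21
Eliminate b (×(-15) and ×25, subtract): -5550·a = -9.900 → a = ∂h/∂x = +0.001784
Back-substitute: b = ∂h/∂y = -0.001514.
|∇h| = √(0.001784² + -0.001514²) = 0.00234
Seepage velocity v = K·i/n = 0.89 × 0.00234 / 0.15 = 0.01388 m/day = 5.07 m/yr.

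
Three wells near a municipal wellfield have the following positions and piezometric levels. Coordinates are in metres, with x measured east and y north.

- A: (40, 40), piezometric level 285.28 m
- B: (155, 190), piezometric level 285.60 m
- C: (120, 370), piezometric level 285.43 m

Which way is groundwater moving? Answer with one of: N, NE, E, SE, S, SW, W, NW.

W

With h = a·x + b·y + c and A as origin, the differences give:
  115·a + 150·b = +0.32
  80·a + 330·b = +0.15
Eliminate b (×330 and ×150, subtract): 25950·a = 83.100 → a = ∂h/∂x = +0.003202
Back-substitute: b = ∂h/∂y = -0.0003218.
Flow = −∇h = (-0.003202 east, +0.0003218 north), which points west.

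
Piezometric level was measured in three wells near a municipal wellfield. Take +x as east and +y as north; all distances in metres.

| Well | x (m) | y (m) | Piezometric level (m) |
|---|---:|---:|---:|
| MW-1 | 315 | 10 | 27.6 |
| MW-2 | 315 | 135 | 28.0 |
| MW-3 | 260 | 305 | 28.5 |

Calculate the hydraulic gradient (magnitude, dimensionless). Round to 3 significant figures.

Taking MW-1 as reference: MW-2−MW-1 = (0, 125, +0.4); MW-3−MW-1 = (-55, 295, +0.9).
Determinant of the coordinate differences = 0·295 − (-55)·125 = 6875.
∂h/∂x = [(+0.4)·295 − (+0.9)·125] / 6875 = +0.0008000
∂h/∂y = [0·(+0.9) − (-55)·(+0.4)] / 6875 = +0.003200
|∇h| = √(0.0008000² + 0.003200²) = 0.003298

0.00330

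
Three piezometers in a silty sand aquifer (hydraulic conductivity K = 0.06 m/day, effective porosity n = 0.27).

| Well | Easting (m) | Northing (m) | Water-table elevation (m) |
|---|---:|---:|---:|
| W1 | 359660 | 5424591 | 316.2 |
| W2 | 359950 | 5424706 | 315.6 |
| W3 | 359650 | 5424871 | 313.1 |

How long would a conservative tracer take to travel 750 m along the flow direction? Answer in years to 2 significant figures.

820 years

Three-point gradient (reference W1): Δ to W2 = (290, 115, -0.6), Δ to W3 = (-10, 280, -3.1).
∂h/∂x = +0.002289, ∂h/∂y = -0.01099 (det = 82350).
|∇h| = √(0.002289² + -0.01099²) = 0.01123
Seepage velocity v = K·i/n = 0.06 × 0.01123 / 0.27 = 0.002496 m/day.
t = 750 / 0.002496 = 3.005e+05 days = 823 years.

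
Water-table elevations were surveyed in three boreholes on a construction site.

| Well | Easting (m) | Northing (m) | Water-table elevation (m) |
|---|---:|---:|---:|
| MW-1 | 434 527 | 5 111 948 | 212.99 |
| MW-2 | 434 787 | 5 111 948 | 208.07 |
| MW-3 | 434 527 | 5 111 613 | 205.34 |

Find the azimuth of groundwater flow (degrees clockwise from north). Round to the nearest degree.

140°

∂h/∂x = (208.07 − 212.99) / (434787 − 434527) = -0.01892
∂h/∂y = (205.34 − 212.99) / (5111613 − 5111948) = +0.02284
Flow direction (−∇h) has components (+0.01892 E, -0.02284 N).
Azimuth = atan2(E, N) = atan2(+0.01892, -0.02284) = 140.4° ≈ 140°.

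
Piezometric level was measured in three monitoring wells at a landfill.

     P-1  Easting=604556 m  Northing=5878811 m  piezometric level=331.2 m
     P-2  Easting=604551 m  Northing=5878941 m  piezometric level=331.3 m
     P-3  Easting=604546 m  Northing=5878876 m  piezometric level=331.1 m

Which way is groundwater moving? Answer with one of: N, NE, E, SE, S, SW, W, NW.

W

Three-point gradient (reference P-1): Δ to P-2 = (-5, 130, +0.1), Δ to P-3 = (-10, 65, -0.1).
∂h/∂x = +0.02000, ∂h/∂y = +0.001538 (det = 975).
Flow = −∇h = (-0.02000 east, -0.001538 north), which points west.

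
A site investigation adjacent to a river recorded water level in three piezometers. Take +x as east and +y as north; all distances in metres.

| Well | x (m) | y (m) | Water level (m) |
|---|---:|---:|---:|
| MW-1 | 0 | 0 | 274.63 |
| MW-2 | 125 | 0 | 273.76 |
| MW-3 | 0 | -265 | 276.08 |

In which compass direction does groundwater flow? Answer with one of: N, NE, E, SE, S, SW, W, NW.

NE

∂h/∂x = (273.76 − 274.63) / (125 − 0) = -0.006960
∂h/∂y = (276.08 − 274.63) / (-265 − 0) = -0.005472
Flow = −∇h = (+0.006960 east, +0.005472 north), which points northeast.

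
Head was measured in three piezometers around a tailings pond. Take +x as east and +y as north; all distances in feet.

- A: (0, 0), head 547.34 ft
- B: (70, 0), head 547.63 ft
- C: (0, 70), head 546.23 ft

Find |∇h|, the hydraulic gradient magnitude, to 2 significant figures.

0.016

∂h/∂x = (547.63 − 547.34) / (70 − 0) = +0.004143
∂h/∂y = (546.23 − 547.34) / (70 − 0) = -0.01586
|∇h| = √(0.004143² + -0.01586²) = 0.01639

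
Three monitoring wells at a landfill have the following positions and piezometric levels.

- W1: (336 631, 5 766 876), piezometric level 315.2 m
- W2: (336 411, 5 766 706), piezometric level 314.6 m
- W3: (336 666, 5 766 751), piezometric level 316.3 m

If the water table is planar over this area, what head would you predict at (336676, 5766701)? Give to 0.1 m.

Taking W1 as reference: W2−W1 = (-220, -170, -0.6); W3−W1 = (35, -125, +1.1).
Determinant of the coordinate differences = (-220)·(-125) − 35·(-170) = 33450.
∂h/∂x = [(-0.6)·(-125) − (+1.1)·(-170)] / 33450 = +0.007833
∂h/∂y = [(-220)·(+1.1) − 35·(-0.6)] / 33450 = -0.006607
h(336676, 5766701) = 315.2 + (+0.007833)·(45) + (-0.006607)·(-175) = 315.2 +0.352 +1.156 = 316.709 m.

316.7 m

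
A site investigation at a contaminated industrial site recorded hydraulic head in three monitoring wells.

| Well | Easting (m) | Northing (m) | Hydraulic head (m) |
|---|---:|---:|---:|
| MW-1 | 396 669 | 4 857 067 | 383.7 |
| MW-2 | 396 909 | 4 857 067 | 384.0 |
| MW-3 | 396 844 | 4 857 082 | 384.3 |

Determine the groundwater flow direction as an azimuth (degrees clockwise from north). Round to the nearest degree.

Taking MW-1 as reference: MW-2−MW-1 = (240, 0, +0.3); MW-3−MW-1 = (175, 15, +0.6).
Solve a·Δx + b·Δy = Δh: det = 240·15 − 175·0 = 3600.
∂h/∂x = [(+0.3)·15 − (+0.6)·0] / 3600 = +0.001250
∂h/∂y = [240·(+0.6) − 175·(+0.3)] / 3600 = +0.02542
Flow direction (−∇h) has components (-0.001250 E, -0.02542 N).
Azimuth = atan2(E, N) = atan2(-0.001250, -0.02542) = 182.8° ≈ 183°.

183°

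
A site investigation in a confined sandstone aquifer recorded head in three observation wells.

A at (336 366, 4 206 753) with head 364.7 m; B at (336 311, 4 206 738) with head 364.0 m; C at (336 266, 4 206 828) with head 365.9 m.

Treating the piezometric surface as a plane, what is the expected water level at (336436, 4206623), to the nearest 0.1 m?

362.0 m

Differences from A: to B (Δx, Δy, Δh) = (-55, -15, -0.7); to C = (-100, 75, +1.2).
Determinant of the coordinate differences = (-55)·75 − (-100)·(-15) = -5625.
∂h/∂x = [(-0.7)·75 − (+1.2)·(-15)] / -5625 = +0.006133
∂h/∂y = [(-55)·(+1.2) − (-100)·(-0.7)] / -5625 = +0.02418
h(336436, 4206623) = 364.7 + (+0.006133)·(70) + (+0.02418)·(-130) = 364.7 +0.429 -3.143 = 361.986 m.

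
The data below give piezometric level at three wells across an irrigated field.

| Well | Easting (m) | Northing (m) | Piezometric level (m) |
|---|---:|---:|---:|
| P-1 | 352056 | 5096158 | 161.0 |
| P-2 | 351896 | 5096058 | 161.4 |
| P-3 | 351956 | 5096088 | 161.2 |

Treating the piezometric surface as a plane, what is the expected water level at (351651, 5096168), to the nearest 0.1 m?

Differences from P-1: to P-2 (Δx, Δy, Δh) = (-160, -100, +0.4); to P-3 = (-100, -70, +0.2).
Determinant of the coordinate differences = (-160)·(-70) − (-100)·(-100) = 1200.
∂h/∂x = [(+0.4)·(-70) − (+0.2)·(-100)] / 1200 = -0.006667
∂h/∂y = [(-160)·(+0.2) − (-100)·(+0.4)] / 1200 = +0.006667
h(351651, 5096168) = 161.0 + (-0.006667)·(-405) + (+0.006667)·(10) = 161.0 +2.700 +0.067 = 163.767 m.

163.8 m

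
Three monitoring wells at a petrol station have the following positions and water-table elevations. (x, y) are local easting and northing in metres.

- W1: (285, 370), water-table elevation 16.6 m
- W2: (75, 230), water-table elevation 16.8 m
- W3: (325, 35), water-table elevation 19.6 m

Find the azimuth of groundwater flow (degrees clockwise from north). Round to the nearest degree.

331°

Differences from W1: to W2 (Δx, Δy, Δh) = (-210, -140, +0.2); to W3 = (40, -335, +3.0).
Determinant of the coordinate differences = (-210)·(-335) − 40·(-140) = 75950.
∂h/∂x = [(+0.2)·(-335) − (+3.0)·(-140)] / 75950 = +0.004648
∂h/∂y = [(-210)·(+3.0) − 40·(+0.2)] / 75950 = -0.008400
Flow direction (−∇h) has components (-0.004648 E, +0.008400 N).
Azimuth = atan2(E, N) = atan2(-0.004648, +0.008400) = 331.0° ≈ 331°.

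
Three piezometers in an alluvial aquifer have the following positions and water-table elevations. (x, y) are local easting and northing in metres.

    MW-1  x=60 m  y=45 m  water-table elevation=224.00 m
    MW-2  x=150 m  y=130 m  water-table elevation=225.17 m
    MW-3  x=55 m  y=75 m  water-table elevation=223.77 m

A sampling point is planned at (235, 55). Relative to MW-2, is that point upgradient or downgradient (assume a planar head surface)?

Differences from MW-1: to MW-2 (Δx, Δy, Δh) = (90, 85, +1.17); to MW-3 = (-5, 30, -0.23).
Solve a·Δx + b·Δy = Δh: det = 90·30 − (-5)·85 = 3125.
∂h/∂x = [(+1.17)·30 − (-0.23)·85] / 3125 = +0.01749
∂h/∂y = [90·(-0.23) − (-5)·(+1.17)] / 3125 = -0.004752
Head at (235, 55) = 224.00 + (+0.01749)·(175) + (-0.004752)·(10) = 227.01 m.
That is higher than the 225.17 m at MW-2, so the point is upgradient.

upgradient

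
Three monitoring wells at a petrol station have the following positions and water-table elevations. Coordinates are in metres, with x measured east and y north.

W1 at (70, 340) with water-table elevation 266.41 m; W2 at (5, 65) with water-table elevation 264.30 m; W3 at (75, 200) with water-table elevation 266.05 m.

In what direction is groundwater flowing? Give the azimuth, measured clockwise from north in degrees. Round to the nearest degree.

260°

With h = a·x + b·y + c and W1 as origin, the differences give:
  (-65)·a + (-275)·b = -2.11
  5·a + (-140)·b = -0.36
Eliminate b (×(-140) and ×(-275), subtract): 10475·a = 196.400 → a = ∂h/∂x = +0.01875
Back-substitute: b = ∂h/∂y = +0.003241.
Flow direction (−∇h) has components (-0.01875 E, -0.003241 N).
Azimuth = atan2(E, N) = atan2(-0.01875, -0.003241) = 260.2° ≈ 260°.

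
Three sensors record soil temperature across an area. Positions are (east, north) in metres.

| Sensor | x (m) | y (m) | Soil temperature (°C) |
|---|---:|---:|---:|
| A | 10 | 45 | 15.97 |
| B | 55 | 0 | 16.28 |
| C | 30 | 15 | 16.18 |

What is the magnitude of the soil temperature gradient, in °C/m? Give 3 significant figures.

Differences from A: to B (Δx, Δy, Δh) = (45, -45, +0.31); to C = (20, -30, +0.21).
Solve a·Δx + b·Δy = ΔT: det = 45·(-30) − 20·(-45) = -450.
∂T/∂x = [(+0.31)·(-30) − (+0.21)·(-45)] / -450 = -0.0003333
∂T/∂y = [45·(+0.21) − 20·(+0.31)] / -450 = -0.007222
|∇f| = √(-0.0003333² + -0.007222²) = 0.00723 °C/m

0.00723 °C/m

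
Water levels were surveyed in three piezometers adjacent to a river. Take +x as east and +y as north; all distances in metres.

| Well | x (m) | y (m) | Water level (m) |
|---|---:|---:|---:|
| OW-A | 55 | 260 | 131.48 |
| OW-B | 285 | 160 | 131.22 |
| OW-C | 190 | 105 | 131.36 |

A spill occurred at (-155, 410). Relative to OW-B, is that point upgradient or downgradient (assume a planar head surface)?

With h = a·x + b·y + c and OW-A as origin, the differences give:
  230·a + (-100)·b = -0.26
  135·a + (-155)·b = -0.12
Eliminate b (×(-155) and ×(-100), subtract): -22150·a = 28.300 → a = ∂h/∂x = -0.001278
Back-substitute: b = ∂h/∂y = -0.0003386.
Head at (-155, 410) = 131.48 + (-0.001278)·(-210) + (-0.0003386)·(150) = 131.70 m.
That is higher than the 131.22 m at OW-B, so the point is upgradient.

upgradient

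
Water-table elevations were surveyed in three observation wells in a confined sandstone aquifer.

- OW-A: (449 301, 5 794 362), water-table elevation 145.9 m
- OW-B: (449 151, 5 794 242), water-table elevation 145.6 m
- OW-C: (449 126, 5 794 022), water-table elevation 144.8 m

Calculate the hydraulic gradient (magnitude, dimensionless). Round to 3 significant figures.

0.00388

Differences from OW-A: to OW-B (Δx, Δy, Δh) = (-150, -120, -0.3); to OW-C = (-175, -340, -1.1).
Determinant of the coordinate differences = (-150)·(-340) − (-175)·(-120) = 30000.
∂h/∂x = [(-0.3)·(-340) − (-1.1)·(-120)] / 30000 = -0.0010000
∂h/∂y = [(-150)·(-1.1) − (-175)·(-0.3)] / 30000 = +0.003750
|∇h| = √(-0.0010000² + 0.003750²) = 0.003881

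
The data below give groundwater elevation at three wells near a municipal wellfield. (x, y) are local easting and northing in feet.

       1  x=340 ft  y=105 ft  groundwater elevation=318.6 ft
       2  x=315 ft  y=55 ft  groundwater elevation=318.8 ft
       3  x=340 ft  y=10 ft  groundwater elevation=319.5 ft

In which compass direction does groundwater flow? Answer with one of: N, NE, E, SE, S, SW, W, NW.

NW

Taking 1 as reference: 2−1 = (-25, -50, +0.2); 3−1 = (0, -95, +0.9).
Solve a·Δx + b·Δy = Δh: det = (-25)·(-95) − 0·(-50) = 2375.
∂h/∂x = [(+0.2)·(-95) − (+0.9)·(-50)] / 2375 = +0.01095
∂h/∂y = [(-25)·(+0.9) − 0·(+0.2)] / 2375 = -0.009474
Flow = −∇h = (-0.01095 east, +0.009474 north), which points northwest.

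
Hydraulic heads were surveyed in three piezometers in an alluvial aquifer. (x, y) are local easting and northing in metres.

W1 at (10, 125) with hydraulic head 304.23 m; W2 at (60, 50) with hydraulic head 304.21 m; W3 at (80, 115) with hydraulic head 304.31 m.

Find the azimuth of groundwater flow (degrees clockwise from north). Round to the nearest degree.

With h = a·x + b·y + c and W1 as origin, the differences give:
  50·a + (-75)·b = -0.02
  70·a + (-10)·b = +0.08
Eliminate b (×(-10) and ×(-75), subtract): 4750·a = 6.200 → a = ∂h/∂x = +0.001305
Back-substitute: b = ∂h/∂y = +0.001137.
Flow direction (−∇h) has components (-0.001305 E, -0.001137 N).
Azimuth = atan2(E, N) = atan2(-0.001305, -0.001137) = 228.9° ≈ 229°.

229°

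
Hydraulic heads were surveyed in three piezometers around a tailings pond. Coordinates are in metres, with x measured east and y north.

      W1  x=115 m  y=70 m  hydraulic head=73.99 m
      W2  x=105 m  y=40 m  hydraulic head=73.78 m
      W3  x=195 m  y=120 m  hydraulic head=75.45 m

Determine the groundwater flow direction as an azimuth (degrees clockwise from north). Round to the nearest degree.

With h = a·x + b·y + c and W1 as origin, the differences give:
  (-10)·a + (-30)·b = -0.21
  80·a + 50·b = +1.46
Eliminate b (×50 and ×(-30), subtract): 1900·a = 33.300 → a = ∂h/∂x = +0.01753
Back-substitute: b = ∂h/∂y = +0.001158.
Flow direction (−∇h) has components (-0.01753 E, -0.001158 N).
Azimuth = atan2(E, N) = atan2(-0.01753, -0.001158) = 266.2° ≈ 266°.

266°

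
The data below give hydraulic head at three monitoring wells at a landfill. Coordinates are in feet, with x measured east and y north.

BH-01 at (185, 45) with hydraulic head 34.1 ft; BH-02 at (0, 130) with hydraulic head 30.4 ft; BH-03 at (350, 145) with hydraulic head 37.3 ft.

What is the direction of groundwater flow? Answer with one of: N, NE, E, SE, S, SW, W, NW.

With h = a·x + b·y + c and BH-01 as origin, the differences give:
  (-185)·a + 85·b = -3.7
  165·a + 100·b = +3.2
Eliminate b (×100 and ×85, subtract): -32525·a = -642.00 → a = ∂h/∂x = +0.01974
Back-substitute: b = ∂h/∂y = -0.0005688.
Flow = −∇h = (-0.01974 east, +0.0005688 north), which points west.

W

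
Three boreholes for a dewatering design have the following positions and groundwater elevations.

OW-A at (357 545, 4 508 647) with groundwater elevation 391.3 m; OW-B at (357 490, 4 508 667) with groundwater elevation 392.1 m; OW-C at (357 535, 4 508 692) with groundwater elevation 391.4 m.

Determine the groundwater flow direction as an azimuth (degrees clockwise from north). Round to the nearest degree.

086°

Differences from OW-A: to OW-B (Δx, Δy, Δh) = (-55, 20, +0.8); to OW-C = (-10, 45, +0.1).
Solve a·Δx + b·Δy = Δh: det = (-55)·45 − (-10)·20 = -2275.
∂h/∂x = [(+0.8)·45 − (+0.1)·20] / -2275 = -0.01495
∂h/∂y = [(-55)·(+0.1) − (-10)·(+0.8)] / -2275 = -0.001099
Flow direction (−∇h) has components (+0.01495 E, +0.001099 N).
Azimuth = atan2(E, N) = atan2(+0.01495, +0.001099) = 85.8° ≈ 086°.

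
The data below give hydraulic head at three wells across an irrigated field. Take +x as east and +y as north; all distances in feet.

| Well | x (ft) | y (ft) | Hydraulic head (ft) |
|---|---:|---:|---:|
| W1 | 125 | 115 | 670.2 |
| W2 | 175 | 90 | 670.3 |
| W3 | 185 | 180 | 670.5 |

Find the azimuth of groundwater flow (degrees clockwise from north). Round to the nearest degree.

237°

Taking W1 as reference: W2−W1 = (50, -25, +0.1); W3−W1 = (60, 65, +0.3).
Solve a·Δx + b·Δy = Δh: det = 50·65 − 60·(-25) = 4750.
∂h/∂x = [(+0.1)·65 − (+0.3)·(-25)] / 4750 = +0.002947
∂h/∂y = [50·(+0.3) − 60·(+0.1)] / 4750 = +0.001895
Flow direction (−∇h) has components (-0.002947 E, -0.001895 N).
Azimuth = atan2(E, N) = atan2(-0.002947, -0.001895) = 237.3° ≈ 237°.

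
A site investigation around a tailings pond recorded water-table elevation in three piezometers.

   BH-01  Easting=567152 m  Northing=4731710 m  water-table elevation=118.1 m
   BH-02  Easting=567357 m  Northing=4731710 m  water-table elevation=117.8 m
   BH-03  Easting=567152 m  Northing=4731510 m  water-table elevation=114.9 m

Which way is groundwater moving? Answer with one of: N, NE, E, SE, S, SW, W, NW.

∂h/∂x = (117.8 − 118.1) / (567357 − 567152) = -0.001463
∂h/∂y = (114.9 − 118.1) / (4731510 − 4731710) = +0.01600
Flow = −∇h = (+0.001463 east, -0.01600 north), which points south.

S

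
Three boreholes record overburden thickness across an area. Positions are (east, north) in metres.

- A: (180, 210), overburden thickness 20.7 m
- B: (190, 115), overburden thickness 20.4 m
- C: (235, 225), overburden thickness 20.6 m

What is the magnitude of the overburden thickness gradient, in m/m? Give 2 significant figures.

0.0039 m/m

Taking A as reference: B−A = (10, -95, -0.3); C−A = (55, 15, -0.1).
Determinant of the coordinate differences = 10·15 − 55·(-95) = 5375.
∂d/∂x = [(-0.3)·15 − (-0.1)·(-95)] / 5375 = -0.002605
∂d/∂y = [10·(-0.1) − 55·(-0.3)] / 5375 = +0.002884
|∇f| = √(-0.002605² + 0.002884²) = 0.003886 m/m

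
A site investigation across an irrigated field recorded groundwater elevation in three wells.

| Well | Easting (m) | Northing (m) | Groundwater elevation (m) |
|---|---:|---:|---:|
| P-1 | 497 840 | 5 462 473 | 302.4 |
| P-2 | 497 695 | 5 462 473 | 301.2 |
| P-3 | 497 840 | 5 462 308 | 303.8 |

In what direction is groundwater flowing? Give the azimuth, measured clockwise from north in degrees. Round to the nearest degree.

316°

∂h/∂x = (301.2 − 302.4) / (497695 − 497840) = +0.008276
∂h/∂y = (303.8 − 302.4) / (5462308 − 5462473) = -0.008485
Flow direction (−∇h) has components (-0.008276 E, +0.008485 N).
Azimuth = atan2(E, N) = atan2(-0.008276, +0.008485) = 315.7° ≈ 316°.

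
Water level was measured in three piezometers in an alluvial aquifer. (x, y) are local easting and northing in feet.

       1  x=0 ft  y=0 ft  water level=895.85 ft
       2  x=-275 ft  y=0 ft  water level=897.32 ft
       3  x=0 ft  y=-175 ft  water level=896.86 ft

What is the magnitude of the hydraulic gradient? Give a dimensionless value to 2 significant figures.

0.0079

∂h/∂x = (897.32 − 895.85) / (-275 − 0) = -0.005345
∂h/∂y = (896.86 − 895.85) / (-175 − 0) = -0.005771
|∇h| = √(-0.005345² + -0.005771²) = 0.007866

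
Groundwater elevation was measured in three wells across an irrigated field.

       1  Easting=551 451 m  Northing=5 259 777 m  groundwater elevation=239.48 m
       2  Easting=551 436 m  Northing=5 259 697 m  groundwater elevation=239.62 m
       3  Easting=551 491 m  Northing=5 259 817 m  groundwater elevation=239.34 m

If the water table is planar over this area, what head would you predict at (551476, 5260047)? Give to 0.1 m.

Taking 1 as reference: 2−1 = (-15, -80, +0.14); 3−1 = (40, 40, -0.14).
Determinant of the coordinate differences = (-15)·40 − 40·(-80) = 2600.
∂h/∂x = [(+0.14)·40 − (-0.14)·(-80)] / 2600 = -0.002154
∂h/∂y = [(-15)·(-0.14) − 40·(+0.14)] / 2600 = -0.001346
h(551476, 5260047) = 239.48 + (-0.002154)·(25) + (-0.001346)·(270) = 239.48 -0.054 -0.363 = 239.063 m.

239.1 m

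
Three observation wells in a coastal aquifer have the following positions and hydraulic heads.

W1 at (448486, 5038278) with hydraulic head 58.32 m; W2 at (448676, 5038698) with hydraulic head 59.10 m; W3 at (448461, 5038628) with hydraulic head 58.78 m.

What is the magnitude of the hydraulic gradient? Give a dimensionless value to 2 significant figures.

0.0017

With h = a·x + b·y + c and W1 as origin, the differences give:
  190·a + 420·b = +0.78
  (-25)·a + 350·b = +0.46
Eliminate b (×350 and ×420, subtract): 77000·a = 79.800 → a = ∂h/∂x = +0.001036
Back-substitute: b = ∂h/∂y = +0.001388.
|∇h| = √(0.001036² + 0.001388²) = 0.001732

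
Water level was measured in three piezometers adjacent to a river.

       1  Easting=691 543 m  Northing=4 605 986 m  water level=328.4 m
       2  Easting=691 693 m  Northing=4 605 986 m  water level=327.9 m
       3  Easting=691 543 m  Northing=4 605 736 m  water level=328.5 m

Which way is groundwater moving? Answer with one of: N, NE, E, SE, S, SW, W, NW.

E

∂h/∂x = (327.9 − 328.4) / (691693 − 691543) = -0.003333
∂h/∂y = (328.5 − 328.4) / (4605736 − 4605986) = -0.0004000
Flow = −∇h = (+0.003333 east, +0.0004000 north), which points east.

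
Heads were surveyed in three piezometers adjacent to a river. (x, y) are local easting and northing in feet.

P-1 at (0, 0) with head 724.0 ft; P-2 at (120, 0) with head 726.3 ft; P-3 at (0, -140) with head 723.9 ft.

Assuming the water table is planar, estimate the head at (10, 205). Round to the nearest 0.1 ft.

724.3 ft

∂h/∂x = (726.3 − 724.0) / (120 − 0) = +0.01917
∂h/∂y = (723.9 − 724.0) / (-140 − 0) = +0.0007143
h(10, 205) = 724.0 + (+0.01917)·(10) + (+0.0007143)·(205) = 724.0 +0.192 +0.146 = 724.338 ft.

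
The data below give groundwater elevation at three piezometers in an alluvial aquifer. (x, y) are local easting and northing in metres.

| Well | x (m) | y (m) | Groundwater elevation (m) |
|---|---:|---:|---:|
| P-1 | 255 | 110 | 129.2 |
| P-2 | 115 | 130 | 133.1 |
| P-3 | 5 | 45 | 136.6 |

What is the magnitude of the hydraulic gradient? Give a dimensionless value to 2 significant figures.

Differences from P-1: to P-2 (Δx, Δy, Δh) = (-140, 20, +3.9); to P-3 = (-250, -65, +7.4).
Determinant of the coordinate differences = (-140)·(-65) − (-250)·20 = 14100.
∂h/∂x = [(+3.9)·(-65) − (+7.4)·20] / 14100 = -0.02848
∂h/∂y = [(-140)·(+7.4) − (-250)·(+3.9)] / 14100 = -0.004326
|∇h| = √(-0.02848² + -0.004326²) = 0.02881

0.029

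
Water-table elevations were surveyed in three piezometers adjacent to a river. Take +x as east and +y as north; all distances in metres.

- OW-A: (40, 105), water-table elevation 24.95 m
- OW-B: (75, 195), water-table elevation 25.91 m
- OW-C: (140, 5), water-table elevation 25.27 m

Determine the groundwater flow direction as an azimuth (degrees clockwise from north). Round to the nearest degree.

Differences from OW-A: to OW-B (Δx, Δy, Δh) = (35, 90, +0.96); to OW-C = (100, -100, +0.32).
Solve a·Δx + b·Δy = Δh: det = 35·(-100) − 100·90 = -12500.
∂h/∂x = [(+0.96)·(-100) − (+0.32)·90] / -12500 = +0.009984
∂h/∂y = [35·(+0.32) − 100·(+0.96)] / -12500 = +0.006784
Flow direction (−∇h) has components (-0.009984 E, -0.006784 N).
Azimuth = atan2(E, N) = atan2(-0.009984, -0.006784) = 235.8° ≈ 236°.

236°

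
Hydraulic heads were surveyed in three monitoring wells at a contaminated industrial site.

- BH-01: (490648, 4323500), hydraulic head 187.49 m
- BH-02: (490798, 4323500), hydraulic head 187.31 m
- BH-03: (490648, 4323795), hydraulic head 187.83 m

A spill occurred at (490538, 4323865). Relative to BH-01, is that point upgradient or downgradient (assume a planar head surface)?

upgradient

∂h/∂x = (187.31 − 187.49) / (490798 − 490648) = -0.001200
∂h/∂y = (187.83 − 187.49) / (4323795 − 4323500) = +0.001153
Head at (490538, 4323865) = 187.49 + (-0.001200)·(-110) + (+0.001153)·(365) = 188.04 m.
That is higher than the 187.49 m at BH-01, so the point is upgradient.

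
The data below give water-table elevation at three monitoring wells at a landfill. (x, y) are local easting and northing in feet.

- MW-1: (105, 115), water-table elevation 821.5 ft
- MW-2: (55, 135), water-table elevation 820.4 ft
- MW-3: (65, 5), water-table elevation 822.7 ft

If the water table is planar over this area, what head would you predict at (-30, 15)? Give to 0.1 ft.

With h = a·x + b·y + c and MW-1 as origin, the differences give:
  (-50)·a + 20·b = -1.1
  (-40)·a + (-110)·b = +1.2
Eliminate b (×(-110) and ×20, subtract): 6300·a = 97.00 → a = ∂h/∂x = +0.01540
Back-substitute: b = ∂h/∂y = -0.01651.
h(-30, 15) = 821.5 + (+0.01540)·(-135) + (-0.01651)·(-100) = 821.5 -2.079 +1.651 = 821.072 ft.

821.1 ft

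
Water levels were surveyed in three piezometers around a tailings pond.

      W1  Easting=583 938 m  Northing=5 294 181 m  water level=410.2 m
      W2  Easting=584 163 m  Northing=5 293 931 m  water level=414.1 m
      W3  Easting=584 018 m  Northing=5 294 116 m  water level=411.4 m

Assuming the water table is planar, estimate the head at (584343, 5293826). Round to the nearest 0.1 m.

Three-point gradient (reference W1): Δ to W2 = (225, -250, +3.9), Δ to W3 = (80, -65, +1.2).
∂h/∂x = +0.008651, ∂h/∂y = -0.007814 (det = 5375).
h(584343, 5293826) = 410.2 + (+0.008651)·(405) + (-0.007814)·(-355) = 410.2 +3.504 +2.774 = 416.478 m.

416.5 m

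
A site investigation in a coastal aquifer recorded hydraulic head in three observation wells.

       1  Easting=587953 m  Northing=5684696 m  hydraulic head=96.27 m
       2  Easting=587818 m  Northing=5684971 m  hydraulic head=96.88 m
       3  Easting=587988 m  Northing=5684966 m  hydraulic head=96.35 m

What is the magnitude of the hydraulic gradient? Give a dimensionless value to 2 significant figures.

With h = a·x + b·y + c and 1 as origin, the differences give:
  (-135)·a + 275·b = +0.61
  35·a + 270·b = +0.08
Eliminate b (×270 and ×275, subtract): -46075·a = 142.700 → a = ∂h/∂x = -0.003097
Back-substitute: b = ∂h/∂y = +0.0006978.
|∇h| = √(-0.003097² + 0.0006978²) = 0.003175

0.0032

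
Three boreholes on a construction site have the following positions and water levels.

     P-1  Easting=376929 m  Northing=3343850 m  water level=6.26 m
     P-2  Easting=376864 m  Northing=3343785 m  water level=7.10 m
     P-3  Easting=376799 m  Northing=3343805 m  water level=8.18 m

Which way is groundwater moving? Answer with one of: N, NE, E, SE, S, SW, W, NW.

With h = a·x + b·y + c and P-1 as origin, the differences give:
  (-65)·a + (-65)·b = +0.84
  (-130)·a + (-45)·b = +1.92
Eliminate b (×(-45) and ×(-65), subtract): -5525·a = 87.000 → a = ∂h/∂x = -0.01575
Back-substitute: b = ∂h/∂y = +0.002824.
Flow = −∇h = (+0.01575 east, -0.002824 north), which points east.

E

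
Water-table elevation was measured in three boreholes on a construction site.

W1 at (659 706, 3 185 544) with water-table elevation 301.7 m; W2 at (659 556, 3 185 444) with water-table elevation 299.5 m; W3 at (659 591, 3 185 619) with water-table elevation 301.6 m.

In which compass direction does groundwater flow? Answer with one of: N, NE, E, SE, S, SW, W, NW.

With h = a·x + b·y + c and W1 as origin, the differences give:
  (-150)·a + (-100)·b = -2.2
  (-115)·a + 75·b = -0.1
Eliminate b (×75 and ×(-100), subtract): -22750·a = -175.00 → a = ∂h/∂x = +0.007692
Back-substitute: b = ∂h/∂y = +0.01046.
Flow = −∇h = (-0.007692 east, -0.01046 north), which points southwest.

SW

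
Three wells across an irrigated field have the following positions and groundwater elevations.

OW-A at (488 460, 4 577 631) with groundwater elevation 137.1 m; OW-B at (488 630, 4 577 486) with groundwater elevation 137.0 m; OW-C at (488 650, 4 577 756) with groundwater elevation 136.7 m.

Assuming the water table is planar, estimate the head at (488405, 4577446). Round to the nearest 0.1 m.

Differences from OW-A: to OW-B (Δx, Δy, Δh) = (170, -145, -0.1); to OW-C = (190, 125, -0.4).
Solve a·Δx + b·Δy = Δh: det = 170·125 − 190·(-145) = 48800.
∂h/∂x = [(-0.1)·125 − (-0.4)·(-145)] / 48800 = -0.001445
∂h/∂y = [170·(-0.4) − 190·(-0.1)] / 48800 = -0.001004
h(488405, 4577446) = 137.1 + (-0.001445)·(-55) + (-0.001004)·(-185) = 137.1 +0.079 +0.186 = 137.365 m.

137.4 m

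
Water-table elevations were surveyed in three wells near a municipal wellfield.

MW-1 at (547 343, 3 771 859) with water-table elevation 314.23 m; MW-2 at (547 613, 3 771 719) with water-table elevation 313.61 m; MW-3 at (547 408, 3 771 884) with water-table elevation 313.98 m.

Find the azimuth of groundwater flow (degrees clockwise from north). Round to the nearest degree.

Taking MW-1 as reference: MW-2−MW-1 = (270, -140, -0.62); MW-3−MW-1 = (65, 25, -0.25).
Determinant of the coordinate differences = 270·25 − 65·(-140) = 15850.
∂h/∂x = [(-0.62)·25 − (-0.25)·(-140)] / 15850 = -0.003186
∂h/∂y = [270·(-0.25) − 65·(-0.62)] / 15850 = -0.001716
Flow direction (−∇h) has components (+0.003186 E, +0.001716 N).
Azimuth = atan2(E, N) = atan2(+0.003186, +0.001716) = 61.7° ≈ 062°.

062°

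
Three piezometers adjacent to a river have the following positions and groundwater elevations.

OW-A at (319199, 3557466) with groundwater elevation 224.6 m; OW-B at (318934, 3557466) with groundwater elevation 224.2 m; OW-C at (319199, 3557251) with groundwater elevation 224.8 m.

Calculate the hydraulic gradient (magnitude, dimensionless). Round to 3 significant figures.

0.00177

∂h/∂x = (224.2 − 224.6) / (318934 − 319199) = +0.001509
∂h/∂y = (224.8 − 224.6) / (3557251 − 3557466) = -0.0009302
|∇h| = √(0.001509² + -0.0009302²) = 0.001773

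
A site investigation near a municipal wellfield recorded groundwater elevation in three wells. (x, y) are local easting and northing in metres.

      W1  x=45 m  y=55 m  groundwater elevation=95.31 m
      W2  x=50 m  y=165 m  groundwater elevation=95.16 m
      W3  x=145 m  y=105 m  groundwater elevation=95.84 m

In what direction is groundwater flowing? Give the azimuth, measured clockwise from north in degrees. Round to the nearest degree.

Taking W1 as reference: W2−W1 = (5, 110, -0.15); W3−W1 = (100, 50, +0.53).
Solve a·Δx + b·Δy = Δh: det = 5·50 − 100·110 = -10750.
∂h/∂x = [(-0.15)·50 − (+0.53)·110] / -10750 = +0.006121
∂h/∂y = [5·(+0.53) − 100·(-0.15)] / -10750 = -0.001642
Flow direction (−∇h) has components (-0.006121 E, +0.001642 N).
Azimuth = atan2(E, N) = atan2(-0.006121, +0.001642) = 285.0° ≈ 285°.

285°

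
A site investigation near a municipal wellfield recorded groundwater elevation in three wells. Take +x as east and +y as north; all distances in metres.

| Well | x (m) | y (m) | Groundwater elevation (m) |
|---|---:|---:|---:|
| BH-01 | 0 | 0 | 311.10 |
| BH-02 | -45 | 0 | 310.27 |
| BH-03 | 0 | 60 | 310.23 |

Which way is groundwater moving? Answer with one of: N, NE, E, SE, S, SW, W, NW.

∂h/∂x = (310.27 − 311.10) / (-45 − 0) = +0.01844
∂h/∂y = (310.23 − 311.10) / (60 − 0) = -0.01450
Flow = −∇h = (-0.01844 east, +0.01450 north), which points northwest.

NW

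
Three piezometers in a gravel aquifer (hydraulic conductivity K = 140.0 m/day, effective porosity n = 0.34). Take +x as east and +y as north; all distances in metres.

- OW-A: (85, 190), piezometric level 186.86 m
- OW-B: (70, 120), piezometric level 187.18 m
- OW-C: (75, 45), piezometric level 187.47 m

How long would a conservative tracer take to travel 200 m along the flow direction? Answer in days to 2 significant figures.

100 days

Differences from OW-A: to OW-B (Δx, Δy, Δh) = (-15, -70, +0.32); to OW-C = (-10, -145, +0.61).
Solve a·Δx + b·Δy = Δh: det = (-15)·(-145) − (-10)·(-70) = 1475.
∂h/∂x = [(+0.32)·(-145) − (+0.61)·(-70)] / 1475 = -0.002508
∂h/∂y = [(-15)·(+0.61) − (-10)·(+0.32)] / 1475 = -0.004034
|∇h| = √(-0.002508² + -0.004034²) = 0.00475
Seepage velocity v = K·i/n = 140.0 × 0.00475 / 0.34 = 1.956 m/day.
t = 200 / 1.956 = 102.2 days.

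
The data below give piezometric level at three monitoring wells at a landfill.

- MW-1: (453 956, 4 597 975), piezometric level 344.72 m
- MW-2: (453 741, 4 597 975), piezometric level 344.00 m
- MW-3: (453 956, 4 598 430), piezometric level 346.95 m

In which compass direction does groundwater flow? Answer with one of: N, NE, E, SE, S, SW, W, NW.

∂h/∂x = (344.00 − 344.72) / (453741 − 453956) = +0.003349
∂h/∂y = (346.95 − 344.72) / (4598430 − 4597975) = +0.004901
Flow = −∇h = (-0.003349 east, -0.004901 north), which points southwest.

SW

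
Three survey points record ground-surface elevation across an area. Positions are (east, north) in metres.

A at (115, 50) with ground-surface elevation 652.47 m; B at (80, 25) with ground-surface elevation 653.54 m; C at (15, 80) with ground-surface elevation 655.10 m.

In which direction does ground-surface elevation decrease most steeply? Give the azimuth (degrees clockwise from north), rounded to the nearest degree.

081°

With z = a·x + b·y + c and A as origin, the differences give:
  (-35)·a + (-25)·b = +1.07
  (-100)·a + 30·b = +2.63
Eliminate b (×30 and ×(-25), subtract): -3550·a = 97.850 → a = ∂z/∂x = -0.02756
Back-substitute: b = ∂z/∂y = -0.004211.
Steepest decrease is along −∇f: components (+0.02756 E, +0.004211 N).
Azimuth = atan2(+0.02756, +0.004211) = 81.3° ≈ 081°.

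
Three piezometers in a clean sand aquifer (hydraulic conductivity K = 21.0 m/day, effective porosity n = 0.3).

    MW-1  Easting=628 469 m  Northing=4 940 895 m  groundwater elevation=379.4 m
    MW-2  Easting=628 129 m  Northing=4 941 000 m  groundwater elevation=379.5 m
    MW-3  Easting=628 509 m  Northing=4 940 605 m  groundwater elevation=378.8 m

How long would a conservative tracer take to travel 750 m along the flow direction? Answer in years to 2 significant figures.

With h = a·x + b·y + c and MW-1 as origin, the differences give:
  (-340)·a + 105·b = +0.1
  40·a + (-290)·b = -0.6
Eliminate b (×(-290) and ×105, subtract): 94400·a = 34.00 → a = ∂h/∂x = +0.0003602
Back-substitute: b = ∂h/∂y = +0.002119.
|∇h| = √(0.0003602² + 0.002119²) = 0.002149
Seepage velocity v = K·i/n = 21.0 × 0.002149 / 0.3 = 0.1504 m/day.
t = 750 / 0.1504 = 4987 days = 13.7 years.

14 years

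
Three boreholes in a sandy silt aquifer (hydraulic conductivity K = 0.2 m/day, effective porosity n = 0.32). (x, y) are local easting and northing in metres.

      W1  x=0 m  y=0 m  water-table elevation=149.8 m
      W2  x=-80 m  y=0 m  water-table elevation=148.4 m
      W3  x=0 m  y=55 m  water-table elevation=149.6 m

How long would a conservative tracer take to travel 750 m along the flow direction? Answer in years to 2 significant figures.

∂h/∂x = (148.4 − 149.8) / (-80 − 0) = +0.01750
∂h/∂y = (149.6 − 149.8) / (55 − 0) = -0.003636
|∇h| = √(0.01750² + -0.003636²) = 0.01787
Seepage velocity v = K·i/n = 0.2 × 0.01787 / 0.32 = 0.01117 m/day.
t = 750 / 0.01117 = 6.714e+04 days = 184 years.

180 years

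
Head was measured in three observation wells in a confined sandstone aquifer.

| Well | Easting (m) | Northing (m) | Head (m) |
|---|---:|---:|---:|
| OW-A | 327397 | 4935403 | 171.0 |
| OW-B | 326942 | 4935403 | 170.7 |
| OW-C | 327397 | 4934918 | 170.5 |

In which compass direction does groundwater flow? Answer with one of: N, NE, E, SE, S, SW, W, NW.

SW

∂h/∂x = (170.7 − 171.0) / (326942 − 327397) = +0.0006593
∂h/∂y = (170.5 − 171.0) / (4934918 − 4935403) = +0.001031
Flow = −∇h = (-0.0006593 east, -0.001031 north), which points southwest.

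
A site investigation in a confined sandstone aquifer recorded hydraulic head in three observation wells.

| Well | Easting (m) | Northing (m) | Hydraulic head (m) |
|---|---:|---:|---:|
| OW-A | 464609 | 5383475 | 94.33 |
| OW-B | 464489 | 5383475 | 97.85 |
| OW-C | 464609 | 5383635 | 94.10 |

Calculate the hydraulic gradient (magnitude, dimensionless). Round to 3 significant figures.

∂h/∂x = (97.85 − 94.33) / (464489 − 464609) = -0.02933
∂h/∂y = (94.10 − 94.33) / (5383635 − 5383475) = -0.001438
|∇h| = √(-0.02933² + -0.001438²) = 0.02937

0.0294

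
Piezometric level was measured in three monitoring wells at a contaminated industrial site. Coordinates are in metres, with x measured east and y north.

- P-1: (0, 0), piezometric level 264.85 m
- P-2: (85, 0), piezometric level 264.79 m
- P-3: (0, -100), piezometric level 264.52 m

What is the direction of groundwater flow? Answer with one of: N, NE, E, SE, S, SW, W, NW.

S

∂h/∂x = (264.79 − 264.85) / (85 − 0) = -0.0007059
∂h/∂y = (264.52 − 264.85) / (-100 − 0) = +0.003300
Flow = −∇h = (+0.0007059 east, -0.003300 north), which points south.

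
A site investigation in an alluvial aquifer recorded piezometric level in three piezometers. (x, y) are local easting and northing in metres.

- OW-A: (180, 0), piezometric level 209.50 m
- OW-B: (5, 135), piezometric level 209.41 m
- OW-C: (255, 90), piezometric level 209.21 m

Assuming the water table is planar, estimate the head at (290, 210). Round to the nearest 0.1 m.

Taking OW-A as reference: OW-B−OW-A = (-175, 135, -0.09); OW-C−OW-A = (75, 90, -0.29).
Solve a·Δx + b·Δy = Δh: det = (-175)·90 − 75·135 = -25875.
∂h/∂x = [(-0.09)·90 − (-0.29)·135] / -25875 = -0.001200
∂h/∂y = [(-175)·(-0.29) − 75·(-0.09)] / -25875 = -0.002222
h(290, 210) = 209.50 + (-0.001200)·(110) + (-0.002222)·(210) = 209.50 -0.132 -0.467 = 208.901 m.

208.9 m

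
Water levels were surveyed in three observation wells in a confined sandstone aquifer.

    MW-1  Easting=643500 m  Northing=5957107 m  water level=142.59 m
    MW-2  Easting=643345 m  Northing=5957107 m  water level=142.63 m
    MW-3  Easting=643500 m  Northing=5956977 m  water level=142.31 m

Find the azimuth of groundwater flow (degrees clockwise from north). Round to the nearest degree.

∂h/∂x = (142.63 − 142.59) / (643345 − 643500) = -0.0002581
∂h/∂y = (142.31 − 142.59) / (5956977 − 5957107) = +0.002154
Flow direction (−∇h) has components (+0.0002581 E, -0.002154 N).
Azimuth = atan2(E, N) = atan2(+0.0002581, -0.002154) = 173.2° ≈ 173°.

173°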